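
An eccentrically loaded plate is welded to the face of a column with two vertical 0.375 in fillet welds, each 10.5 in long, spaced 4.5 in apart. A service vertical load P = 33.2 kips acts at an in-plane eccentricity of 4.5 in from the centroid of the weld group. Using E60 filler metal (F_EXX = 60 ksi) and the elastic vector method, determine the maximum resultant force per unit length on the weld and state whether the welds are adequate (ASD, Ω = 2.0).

Total weld length L_w = 21 in. Treat welds as unit-width lines.
Polar moment about centroid: J = 2[d³/12 + d(b/2)²] = 2[10.5³/12 + 10.5×2.25²] = 299.2 in³.
Direct shear f_v = P/L_w = 33.2 / 21 = 1.581 kip/in (vertical).
Torsion M = P·e = 33.2 × 4.5 = 149.4 kip·in.
Critical point at (x, y) = (2.25, 5.25) from centroid. f_tx = M·y/J = 2.621 kip/in; f_ty = M·x/J = 1.123 kip/in.
Resultant f_max = √[f_tx² + (f_v + f_ty)²] = √[2.621² + (1.581 + 1.123)²] = 3.766 kip/in.
Capacity per unit length: r_n/Ω = (1/2.0) × 0.6 × 60 × (0.707 × 0.375) = 4.772 kip/in.
3.766 ≤ 4.772 → adequate.

f_max ≈ 3.77 kip/in; adequate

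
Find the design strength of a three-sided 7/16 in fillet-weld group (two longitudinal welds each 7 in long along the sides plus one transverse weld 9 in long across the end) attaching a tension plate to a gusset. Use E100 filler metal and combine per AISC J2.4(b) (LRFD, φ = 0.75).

E100XX → F_EXX = 100 ksi.
t_e = 0.707 × 0.4375 = 0.3093 in.
R_nwl = 0.6 × 100 × 0.3093 × 14 = 259.8 kip (longitudinal, 2 welds).
R_nwt = 0.6 × 100 × 0.3093 × 9 = 167 kip (transverse, base value).
(i) R_nwl + R_nwt = 426.9 kip; (ii) 0.85 R_nwl + 1.5 R_nwt = 471.4 kip.
R_n = max = 471.4 kip [governs: (ii)]; φR_n = 353.5 kip.

φR_n ≈ 354 kip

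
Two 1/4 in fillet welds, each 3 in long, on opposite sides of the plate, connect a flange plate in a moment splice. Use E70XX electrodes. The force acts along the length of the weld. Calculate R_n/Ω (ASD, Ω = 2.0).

E70XX → F_EXX = 70 ksi.
Effective throat t_e = 0.707 × 0.25 = 0.1767 in.
Total length L = 6 in; A_we = 0.1767 × 6 = 1.06 in².
F_nw = 0.6 F_EXX = 0.6 × 70 = 42 ksi.
R_n = 42 × 1.06 = 44.54 kips; R_n/Ω = 44.54/2.0 = 22.27 kips.

R_n/Ω ≈ 22.3 kips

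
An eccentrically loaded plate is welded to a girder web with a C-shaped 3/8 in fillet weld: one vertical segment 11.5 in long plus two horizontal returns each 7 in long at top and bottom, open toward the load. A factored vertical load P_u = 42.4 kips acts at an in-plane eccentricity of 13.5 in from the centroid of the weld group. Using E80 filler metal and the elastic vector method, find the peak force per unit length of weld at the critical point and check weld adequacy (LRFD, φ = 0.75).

E80XX → F_EXX = 80 ksi.
Total weld length L_w = 25.5 in. Treat welds as unit-width lines.
Centroid: x̄ = 2×7×3.5 / 25.5 = 1.922 in from the vertical weld.
Polar moment about centroid: J = I_x + I_y = [11.5³/12 + 2×7×5.75²] + [11.5×1.922² + 2(7³/12 + 7×1.578²)] = 724.1 in³.
Direct shear f_v = P/L_w = 42.4 / 25.5 = 1.663 kip/in (vertical).
Torsion M = P·e = 42.4 × 13.5 = 572.4 kip·in.
Critical point at (x, y) = (5.078, 5.75) from centroid. f_tx = M·y/J = 4.545 kip/in; f_ty = M·x/J = 4.014 kip/in.
Resultant f_max = √[f_tx² + (f_v + f_ty)²] = √[4.545² + (1.663 + 4.014)²] = 7.272 kip/in.
Capacity per unit length: φr_n = 0.75 × 0.6 × 80 × (0.707 × 0.375) = 9.544 kip/in.
7.272 ≤ 9.544 → adequate.

f_max ≈ 7.27 kip/in; adequate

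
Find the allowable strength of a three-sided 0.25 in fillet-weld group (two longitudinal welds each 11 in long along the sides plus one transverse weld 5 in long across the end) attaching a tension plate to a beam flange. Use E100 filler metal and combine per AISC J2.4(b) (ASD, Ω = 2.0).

E100XX → F_EXX = 100 ksi.
t_e = 0.707 × 0.25 = 0.1767 in.
R_nwl = 0.6 × 100 × 0.1767 × 22 = 233.3 kips (longitudinal, 2 welds).
R_nwt = 0.6 × 100 × 0.1767 × 5 = 53.02 kips (transverse, base value).
(i) R_nwl + R_nwt = 286.3 kips; (ii) 0.85 R_nwl + 1.5 R_nwt = 277.9 kips.
R_n = max = 286.3 kips [governs: (i)]; R_n/Ω = 143.2 kips.

R_n/Ω ≈ 143 kips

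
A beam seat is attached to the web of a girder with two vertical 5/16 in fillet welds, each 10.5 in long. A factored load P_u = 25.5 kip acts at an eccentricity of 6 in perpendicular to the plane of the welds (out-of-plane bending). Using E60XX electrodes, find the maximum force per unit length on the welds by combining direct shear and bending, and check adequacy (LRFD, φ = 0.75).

f_max ≈ 4.34 kip/in; adequate

E60XX → F_EXX = 60 ksi.
L_w = 2 × 10.5 = 21 in; section modulus (unit throat) S = 2 × L²/6 = 36.75 in².
Direct shear f_v = P/L_w = 25.5/21 = 1.214 kip/in.
Moment M = P × e = 25.5 × 6 = 153 kip·in; bending f_b = M/S = 4.163 kip/in.
f_max = √(f_v² + f_b²) = √(1.214² + 4.163²) = 4.337 kip/in.
φr_n = 0.75 × 0.6 × 60 × (0.707 × 0.3125) = 5.965 kip/in → adequate.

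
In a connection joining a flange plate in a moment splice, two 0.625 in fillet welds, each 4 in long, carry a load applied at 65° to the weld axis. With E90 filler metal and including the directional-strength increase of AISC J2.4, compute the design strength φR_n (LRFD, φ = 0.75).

E90XX → F_EXX = 90 ksi.
t_e = 0.707 × 0.625 = 0.4419 in; A_we = 0.4419 × 8 = 3.535 in².
Directional factor: 1.0 + 0.5 sin^1.5(65°) = 1.431.
F_nw = 0.6 × 90 × 1.431 = 77.3 ksi.
φR_n = 0.75 × 77.3 × 3.535 = 204.9 kip.

φR_n ≈ 205 kip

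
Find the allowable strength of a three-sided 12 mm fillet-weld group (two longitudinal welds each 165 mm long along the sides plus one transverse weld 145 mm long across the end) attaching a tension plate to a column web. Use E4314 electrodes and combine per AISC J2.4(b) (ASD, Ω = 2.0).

E43XX → F_EXX = 430 MPa.
t_e = 0.707 × 12 = 8.484 mm.
R_nwl = 0.6 × 430 × 8.484 × 330 × 10⁻³ = 722.3 kN (longitudinal, 2 welds).
R_nwt = 0.6 × 430 × 8.484 × 145 × 10⁻³ = 317.4 kN (transverse, base value).
(i) R_nwl + R_nwt = 1040 kN; (ii) 0.85 R_nwl + 1.5 R_nwt = 1090 kN.
R_n = max = 1090 kN [governs: (ii)]; R_n/Ω = 545 kN.

R_n/Ω ≈ 545 kN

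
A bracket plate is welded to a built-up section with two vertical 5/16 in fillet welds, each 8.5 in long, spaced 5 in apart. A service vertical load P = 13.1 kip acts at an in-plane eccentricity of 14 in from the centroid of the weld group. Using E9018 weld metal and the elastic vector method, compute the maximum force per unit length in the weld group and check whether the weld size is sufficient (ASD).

E90XX → F_EXX = 90 ksi.
Total weld length L_w = 17 in. Treat welds as unit-width lines.
Polar moment about centroid: J = 2[d³/12 + d(b/2)²] = 2[8.5³/12 + 8.5×2.5²] = 208.6 in³.
Direct shear f_v = P/L_w = 13.1 / 17 = 0.7706 kip/in (vertical).
Torsion M = P·e = 13.1 × 14 = 183.4 kip·in.
Critical point at (x, y) = (2.5, 4.25) from centroid. f_tx = M·y/J = 3.737 kip/in; f_ty = M·x/J = 2.198 kip/in.
Resultant f_max = √[f_tx² + (f_v + f_ty)²] = √[3.737² + (0.7706 + 2.198)²] = 4.772 kip/in.
Capacity per unit length: r_n/Ω = (1/2.0) × 0.6 × 90 × (0.707 × 0.3125) = 5.965 kip/in.
4.772 ≤ 5.965 → adequate.

f_max ≈ 4.77 kip/in; adequate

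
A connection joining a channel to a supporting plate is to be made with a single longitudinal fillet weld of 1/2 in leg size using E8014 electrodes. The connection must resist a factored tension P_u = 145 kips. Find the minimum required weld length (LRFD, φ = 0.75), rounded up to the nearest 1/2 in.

E80XX → F_EXX = 80 ksi.
Throat t_e = 0.707 × 0.5 = 0.3535 in.
φr_n = 0.75 × 0.6 × 80 × 0.3535 = 12.73 kips/in.
L_req = P_u / φr_n = 145 / 12.73 = 11.39 in total.
Round up → use L = 11.5 in.

L = 11.5 in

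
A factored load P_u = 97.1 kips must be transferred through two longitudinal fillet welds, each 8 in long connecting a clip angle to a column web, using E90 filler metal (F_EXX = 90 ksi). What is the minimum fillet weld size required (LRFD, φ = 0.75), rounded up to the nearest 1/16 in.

w = 1/4 in

Total weld length L = 16 in.
Required throat t_e = P_u / (φ × 0.6 F_EXX × L) = 97.1 / (0.75 × 0.6 × 90 × 16) = 0.1498 in.
Required leg w = t_e / 0.707 = 0.2119 in → use 1/4 in.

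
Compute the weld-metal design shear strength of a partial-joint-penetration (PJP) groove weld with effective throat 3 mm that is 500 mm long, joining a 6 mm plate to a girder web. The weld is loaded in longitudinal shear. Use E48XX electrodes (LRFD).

E48XX → F_EXX = 480 MPa.
Effective throat (given) t_e = 3 mm.
A_we = 3 × 500 = 1500 mm².
F_nw = 0.6 F_EXX = 288 MPa.
φR_n = 0.75 × 288 × 1500 × 10⁻³ = 324 kN.

φR_n ≈ 324 kN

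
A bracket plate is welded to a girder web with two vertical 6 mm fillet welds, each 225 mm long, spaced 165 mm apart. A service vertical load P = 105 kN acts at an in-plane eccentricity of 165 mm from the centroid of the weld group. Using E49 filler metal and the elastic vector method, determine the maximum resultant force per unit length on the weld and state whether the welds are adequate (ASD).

f_max ≈ 653 N/mm; NOT adequate

E49XX → F_EXX = 490 MPa.
Total weld length L_w = 450 mm. Treat welds as unit-width lines.
Polar moment about centroid: J = 2[d³/12 + d(b/2)²] = 2[225³/12 + 225×82.5²] = 4961000 mm³.
Direct shear f_v = P/L_w = 105×10³ / 450 = 233.3 N/mm (vertical).
Torsion M = P·e = 105×10³ × 165 = 17325000 N·mm.
Critical point at (x, y) = (82.5, 112.5) from centroid. f_tx = M·y/J = 392.9 N/mm; f_ty = M·x/J = 288.1 N/mm.
Resultant f_max = √[f_tx² + (f_v + f_ty)²] = √[392.9² + (233.3 + 288.1)²] = 652.9 N/mm.
Capacity per unit length: r_n/Ω = (1/2.0) × 0.6 × 490 × (0.707 × 6) = 623.6 N/mm.
652.9 > 623.6 → NOT adequate.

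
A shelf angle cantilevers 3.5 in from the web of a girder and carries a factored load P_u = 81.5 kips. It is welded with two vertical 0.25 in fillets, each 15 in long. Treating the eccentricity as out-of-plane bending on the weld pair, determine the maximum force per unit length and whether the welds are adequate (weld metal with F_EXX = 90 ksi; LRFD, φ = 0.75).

L_w = 2 × 15 = 30 in; section modulus (unit throat) S = 2 × L²/6 = 75 in².
Direct shear f_v = P/L_w = 81.5/30 = 2.717 kip/in.
Moment M = P × e = 81.5 × 3.5 = 285.25 kip·in; bending f_b = M/S = 3.803 kip/in.
f_max = √(f_v² + f_b²) = √(2.717² + 3.803²) = 4.674 kip/in.
φr_n = 0.75 × 0.6 × 90 × (0.707 × 0.25) = 7.158 kip/in → adequate.

f_max ≈ 4.67 kip/in; adequate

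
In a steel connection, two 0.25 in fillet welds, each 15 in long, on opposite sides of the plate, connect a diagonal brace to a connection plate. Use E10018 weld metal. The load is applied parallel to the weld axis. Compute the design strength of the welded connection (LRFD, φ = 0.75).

E100XX → F_EXX = 100 ksi.
Effective throat t_e = 0.707 × 0.25 = 0.1767 in.
Total length L = 30 in; A_we = 0.1767 × 30 = 5.302 in².
F_nw = 0.6 F_EXX = 0.6 × 100 = 60 ksi.
φR_n = 0.75 × 60 × 5.302 = 238.6 kips.

φR_n ≈ 239 kips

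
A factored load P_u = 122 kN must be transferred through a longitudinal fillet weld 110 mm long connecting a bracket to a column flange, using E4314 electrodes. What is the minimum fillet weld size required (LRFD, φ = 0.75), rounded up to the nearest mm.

w = 9 mm

E43XX → F_EXX = 430 MPa.
Total weld length L = 110 mm.
Required throat t_e = P_u / (φ × 0.6 F_EXX × L) = 122 / (0.75 × 0.6 × 430 × 110 × 10⁻³) = 5.732 mm.
Required leg w = t_e / 0.707 = 8.107 mm → use 9 mm.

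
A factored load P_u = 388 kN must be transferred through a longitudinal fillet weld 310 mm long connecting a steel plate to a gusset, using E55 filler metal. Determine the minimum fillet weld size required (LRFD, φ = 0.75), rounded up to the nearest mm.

w = 8 mm

E55XX → F_EXX = 550 MPa.
Total weld length L = 310 mm.
Required throat t_e = P_u / (φ × 0.6 F_EXX × L) = 388 / (0.75 × 0.6 × 550 × 310 × 10⁻³) = 5.057 mm.
Required leg w = t_e / 0.707 = 7.153 mm → use 8 mm.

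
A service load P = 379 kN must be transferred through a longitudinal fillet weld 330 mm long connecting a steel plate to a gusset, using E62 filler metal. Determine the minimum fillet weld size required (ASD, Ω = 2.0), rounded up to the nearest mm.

E62XX → F_EXX = 620 MPa.
Total weld length L = 330 mm.
Required throat t_e = P × Ω / (0.6 F_EXX × L) = 379 × 2.0 / (0.6 × 620 × 330 × 10⁻³) = 6.175 mm.
Required leg w = t_e / 0.707 = 8.734 mm → use 9 mm.

w = 9 mm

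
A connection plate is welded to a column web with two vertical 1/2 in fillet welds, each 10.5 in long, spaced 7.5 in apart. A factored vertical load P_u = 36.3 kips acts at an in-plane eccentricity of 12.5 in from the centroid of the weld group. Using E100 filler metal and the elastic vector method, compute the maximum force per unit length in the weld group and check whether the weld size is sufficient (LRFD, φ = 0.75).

f_max ≈ 7.14 kip/in; adequate

E100XX → F_EXX = 100 ksi.
Total weld length L_w = 21 in. Treat welds as unit-width lines.
Polar moment about centroid: J = 2[d³/12 + d(b/2)²] = 2[10.5³/12 + 10.5×3.75²] = 488.2 in³.
Direct shear f_v = P/L_w = 36.3 / 21 = 1.729 kip/in (vertical).
Torsion M = P·e = 36.3 × 12.5 = 453.75 kip·in.
Critical point at (x, y) = (3.75, 5.25) from centroid. f_tx = M·y/J = 4.879 kip/in; f_ty = M·x/J = 3.485 kip/in.
Resultant f_max = √[f_tx² + (f_v + f_ty)²] = √[4.879² + (1.729 + 3.485)²] = 7.14 kip/in.
Capacity per unit length: φr_n = 0.75 × 0.6 × 100 × (0.707 × 0.5) = 15.91 kip/in.
7.14 ≤ 15.91 → adequate.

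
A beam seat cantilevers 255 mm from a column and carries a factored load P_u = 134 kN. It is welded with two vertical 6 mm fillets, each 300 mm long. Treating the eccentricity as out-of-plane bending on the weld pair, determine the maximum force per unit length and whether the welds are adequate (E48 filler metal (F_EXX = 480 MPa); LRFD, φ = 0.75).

f_max ≈ 1160 N/mm; NOT adequate

L_w = 2 × 300 = 600 mm; section modulus (unit throat) S = 2 × L²/6 = 30000 mm².
Direct shear f_v = P/L_w = 134×10³/600 = 223.3 N/mm.
Moment M = P × e = 134×10³ × 255 = 34170000 N·mm; bending f_b = M/S = 1139 N/mm.
f_max = √(f_v² + f_b²) = √(223.3² + 1139²) = 1161 N/mm.
φr_n = 0.75 × 0.6 × 480 × (0.707 × 6) = 916.3 N/mm → NOT adequate.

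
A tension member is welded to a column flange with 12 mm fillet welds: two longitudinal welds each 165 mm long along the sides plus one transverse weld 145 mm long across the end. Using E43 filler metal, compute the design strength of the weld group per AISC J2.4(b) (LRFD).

E43XX → F_EXX = 430 MPa.
t_e = 0.707 × 12 = 8.484 mm.
R_nwl = 0.6 × 430 × 8.484 × 330 × 10⁻³ = 722.3 kN (longitudinal, 2 welds).
R_nwt = 0.6 × 430 × 8.484 × 145 × 10⁻³ = 317.4 kN (transverse, base value).
(i) R_nwl + R_nwt = 1040 kN; (ii) 0.85 R_nwl + 1.5 R_nwt = 1090 kN.
R_n = max = 1090 kN [governs: (ii)]; φR_n = 817.5 kN.

φR_n ≈ 818 kN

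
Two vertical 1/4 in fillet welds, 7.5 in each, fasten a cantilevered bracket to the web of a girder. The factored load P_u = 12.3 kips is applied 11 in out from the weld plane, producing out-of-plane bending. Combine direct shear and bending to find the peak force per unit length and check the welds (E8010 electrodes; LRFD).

E80XX → F_EXX = 80 ksi.
L_w = 2 × 7.5 = 15 in; section modulus (unit throat) S = 2 × L²/6 = 18.75 in².
Direct shear f_v = P/L_w = 12.3/15 = 0.82 kip/in.
Moment M = P × e = 12.3 × 11 = 135.3 kip·in; bending f_b = M/S = 7.216 kip/in.
f_max = √(f_v² + f_b²) = √(0.82² + 7.216²) = 7.262 kip/in.
φr_n = 0.75 × 0.6 × 80 × (0.707 × 0.25) = 6.363 kip/in → NOT adequate.

f_max ≈ 7.26 kip/in; NOT adequate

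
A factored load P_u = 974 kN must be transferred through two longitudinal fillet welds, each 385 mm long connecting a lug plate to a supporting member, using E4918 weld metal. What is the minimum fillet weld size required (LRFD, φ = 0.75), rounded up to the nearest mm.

w = 9 mm

E49XX → F_EXX = 490 MPa.
Total weld length L = 770 mm.
Required throat t_e = P_u / (φ × 0.6 F_EXX × L) = 974 / (0.75 × 0.6 × 490 × 770 × 10⁻³) = 5.737 mm.
Required leg w = t_e / 0.707 = 8.114 mm → use 9 mm.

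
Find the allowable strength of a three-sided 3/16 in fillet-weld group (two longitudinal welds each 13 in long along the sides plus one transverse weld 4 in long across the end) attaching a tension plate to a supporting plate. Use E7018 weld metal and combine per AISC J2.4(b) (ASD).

R_n/Ω ≈ 83.5 kips

E70XX → F_EXX = 70 ksi.
t_e = 0.707 × 0.1875 = 0.1326 in.
R_nwl = 0.6 × 70 × 0.1326 × 26 = 144.8 kips (longitudinal, 2 welds).
R_nwt = 0.6 × 70 × 0.1326 × 4 = 22.27 kips (transverse, base value).
(i) R_nwl + R_nwt = 167 kips; (ii) 0.85 R_nwl + 1.5 R_nwt = 156.5 kips.
R_n = max = 167 kips [governs: (i)]; R_n/Ω = 83.51 kips.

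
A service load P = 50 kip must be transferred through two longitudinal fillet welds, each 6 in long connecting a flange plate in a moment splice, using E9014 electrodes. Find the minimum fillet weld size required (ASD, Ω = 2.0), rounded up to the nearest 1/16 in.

w = 1/4 in

E90XX → F_EXX = 90 ksi.
Total weld length L = 12 in.
Required throat t_e = P × Ω / (0.6 F_EXX × L) = 50 × 2.0 / (0.6 × 90 × 12) = 0.1543 in.
Required leg w = t_e / 0.707 = 0.2183 in → use 1/4 in.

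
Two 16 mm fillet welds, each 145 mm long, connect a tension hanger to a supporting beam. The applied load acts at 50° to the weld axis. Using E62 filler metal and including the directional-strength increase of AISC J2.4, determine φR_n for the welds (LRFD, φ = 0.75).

E62XX → F_EXX = 620 MPa.
t_e = 0.707 × 16 = 11.31 mm; A_we = 11.31 × 290 = 3280 mm².
Directional factor: 1.0 + 0.5 sin^1.5(50°) = 1.335.
F_nw = 0.6 × 620 × 1.335 = 496.7 MPa.
φR_n = 0.75 × 496.7 × 3280 × 10⁻³ = 1222 kN.

φR_n ≈ 1220 kN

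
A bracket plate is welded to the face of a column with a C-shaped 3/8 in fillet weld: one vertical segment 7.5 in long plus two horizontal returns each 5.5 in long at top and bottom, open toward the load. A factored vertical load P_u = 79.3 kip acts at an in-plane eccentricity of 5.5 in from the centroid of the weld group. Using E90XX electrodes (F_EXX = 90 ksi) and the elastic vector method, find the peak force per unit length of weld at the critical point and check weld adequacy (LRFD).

Total weld length L_w = 18.5 in. Treat welds as unit-width lines.
Centroid: x̄ = 2×5.5×2.75 / 18.5 = 1.635 in from the vertical weld.
Polar moment about centroid: J = I_x + I_y = [7.5³/12 + 2×5.5×3.75²] + [7.5×1.635² + 2(5.5³/12 + 5.5×1.115²)] = 251.3 in³.
Direct shear f_v = P/L_w = 79.3 / 18.5 = 4.286 kip/in (vertical).
Torsion M = P·e = 79.3 × 5.5 = 436.15 kip·in.
Critical point at (x, y) = (3.865, 3.75) from centroid. f_tx = M·y/J = 6.508 kip/in; f_ty = M·x/J = 6.708 kip/in.
Resultant f_max = √[f_tx² + (f_v + f_ty)²] = √[6.508² + (4.286 + 6.708)²] = 12.78 kip/in.
Capacity per unit length: φr_n = 0.75 × 0.6 × 90 × (0.707 × 0.375) = 10.74 kip/in.
12.78 > 10.74 → NOT adequate.

f_max ≈ 12.8 kip/in; NOT adequate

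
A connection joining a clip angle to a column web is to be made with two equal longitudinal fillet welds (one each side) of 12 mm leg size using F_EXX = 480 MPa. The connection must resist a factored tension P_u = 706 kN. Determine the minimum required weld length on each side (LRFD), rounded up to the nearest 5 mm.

L = 195 mm on each side

Throat t_e = 0.707 × 12 = 8.484 mm.
φr_n = 0.75 × 0.6 × 480 × 8.484 × 10⁻³ = 1.833 kN/mm.
L_req = P_u / φr_n = 706 / 1.833 = 385.3 mm total.
Per side: 385.3 / 2 = 192.6 mm.
Round up → use L = 195 mm on each side.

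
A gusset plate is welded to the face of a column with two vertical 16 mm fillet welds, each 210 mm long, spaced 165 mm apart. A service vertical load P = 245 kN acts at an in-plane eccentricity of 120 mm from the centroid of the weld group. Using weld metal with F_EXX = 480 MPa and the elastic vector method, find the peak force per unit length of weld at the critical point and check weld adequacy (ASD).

Total weld length L_w = 420 mm. Treat welds as unit-width lines.
Polar moment about centroid: J = 2[d³/12 + d(b/2)²] = 2[210³/12 + 210×82.5²] = 4402000 mm³.
Direct shear f_v = P/L_w = 245×10³ / 420 = 583.3 N/mm (vertical).
Torsion M = P·e = 245×10³ × 120 = 29400000 N·mm.
Critical point at (x, y) = (82.5, 105) from centroid. f_tx = M·y/J = 701.3 N/mm; f_ty = M·x/J = 551 N/mm.
Resultant f_max = √[f_tx² + (f_v + f_ty)²] = √[701.3² + (583.3 + 551)²] = 1334 N/mm.
Capacity per unit length: r_n/Ω = (1/2.0) × 0.6 × 480 × (0.707 × 16) = 1629 N/mm.
1334 ≤ 1629 → adequate.

f_max ≈ 1330 N/mm; adequate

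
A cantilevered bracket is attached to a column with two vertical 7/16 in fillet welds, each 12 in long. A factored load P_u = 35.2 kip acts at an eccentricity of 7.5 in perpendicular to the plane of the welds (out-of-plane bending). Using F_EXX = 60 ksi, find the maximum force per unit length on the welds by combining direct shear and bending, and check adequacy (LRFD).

L_w = 2 × 12 = 24 in; section modulus (unit throat) S = 2 × L²/6 = 48 in².
Direct shear f_v = P/L_w = 35.2/24 = 1.467 kip/in.
Moment M = P × e = 35.2 × 7.5 = 264 kip·in; bending f_b = M/S = 5.5 kip/in.
f_max = √(f_v² + f_b²) = √(1.467² + 5.5²) = 5.692 kip/in.
φr_n = 0.75 × 0.6 × 60 × (0.707 × 0.4375) = 8.351 kip/in → adequate.

f_max ≈ 5.69 kip/in; adequate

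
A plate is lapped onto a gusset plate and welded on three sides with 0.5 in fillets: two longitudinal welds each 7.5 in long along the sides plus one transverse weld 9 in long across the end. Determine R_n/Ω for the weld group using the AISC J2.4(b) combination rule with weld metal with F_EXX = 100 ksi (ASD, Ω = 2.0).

R_n/Ω ≈ 278 kips

t_e = 0.707 × 0.5 = 0.3535 in.
R_nwl = 0.6 × 100 × 0.3535 × 15 = 318.1 kips (longitudinal, 2 welds).
R_nwt = 0.6 × 100 × 0.3535 × 9 = 190.9 kips (transverse, base value).
(i) R_nwl + R_nwt = 509 kips; (ii) 0.85 R_nwl + 1.5 R_nwt = 556.8 kips.
R_n = max = 556.8 kips [governs: (ii)]; R_n/Ω = 278.4 kips.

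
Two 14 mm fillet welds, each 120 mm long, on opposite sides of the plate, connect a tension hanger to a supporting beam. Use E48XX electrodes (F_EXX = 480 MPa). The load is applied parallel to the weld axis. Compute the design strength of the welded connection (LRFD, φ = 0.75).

Effective throat t_e = 0.707 × 14 = 9.898 mm.
Total length L = 240 mm; A_we = 9.898 × 240 = 2376 mm².
F_nw = 0.6 F_EXX = 0.6 × 480 = 288 MPa.
φR_n = 0.75 × 288 × 2376 × 10⁻³ = 513.1 kN.

φR_n ≈ 513 kN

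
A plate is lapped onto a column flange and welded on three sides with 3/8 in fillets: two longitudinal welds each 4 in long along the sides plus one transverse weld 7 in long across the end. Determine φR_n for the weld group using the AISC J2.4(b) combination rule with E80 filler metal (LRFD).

φR_n ≈ 165 kip

E80XX → F_EXX = 80 ksi.
t_e = 0.707 × 0.375 = 0.2651 in.
R_nwl = 0.6 × 80 × 0.2651 × 8 = 101.8 kip (longitudinal, 2 welds).
R_nwt = 0.6 × 80 × 0.2651 × 7 = 89.08 kip (transverse, base value).
(i) R_nwl + R_nwt = 190.9 kip; (ii) 0.85 R_nwl + 1.5 R_nwt = 220.2 kip.
R_n = max = 220.2 kip [governs: (ii)]; φR_n = 165.1 kip.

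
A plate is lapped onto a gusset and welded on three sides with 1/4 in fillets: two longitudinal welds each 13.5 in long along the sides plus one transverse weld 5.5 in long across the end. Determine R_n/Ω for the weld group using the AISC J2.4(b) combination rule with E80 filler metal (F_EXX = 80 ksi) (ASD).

R_n/Ω ≈ 138 kips

t_e = 0.707 × 0.25 = 0.1767 in.
R_nwl = 0.6 × 80 × 0.1767 × 27 = 229.1 kips (longitudinal, 2 welds).
R_nwt = 0.6 × 80 × 0.1767 × 5.5 = 46.66 kips (transverse, base value).
(i) R_nwl + R_nwt = 275.7 kips; (ii) 0.85 R_nwl + 1.5 R_nwt = 264.7 kips.
R_n = max = 275.7 kips [governs: (i)]; R_n/Ω = 137.9 kips.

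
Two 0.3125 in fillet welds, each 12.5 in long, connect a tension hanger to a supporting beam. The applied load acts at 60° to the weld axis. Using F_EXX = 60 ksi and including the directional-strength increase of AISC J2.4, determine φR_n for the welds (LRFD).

t_e = 0.707 × 0.3125 = 0.2209 in; A_we = 0.2209 × 25 = 5.523 in².
Directional factor: 1.0 + 0.5 sin^1.5(60°) = 1.403.
F_nw = 0.6 × 60 × 1.403 = 50.51 ksi.
φR_n = 0.75 × 50.51 × 5.523 = 209.2 kips.

φR_n ≈ 209 kips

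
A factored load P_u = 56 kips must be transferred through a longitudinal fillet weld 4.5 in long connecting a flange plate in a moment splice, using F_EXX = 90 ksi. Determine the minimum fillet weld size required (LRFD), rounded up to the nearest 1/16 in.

Total weld length L = 4.5 in.
Required throat t_e = P_u / (φ × 0.6 F_EXX × L) = 56 / (0.75 × 0.6 × 90 × 4.5) = 0.3073 in.
Required leg w = t_e / 0.707 = 0.4346 in → use 7/16 in.

w = 7/16 in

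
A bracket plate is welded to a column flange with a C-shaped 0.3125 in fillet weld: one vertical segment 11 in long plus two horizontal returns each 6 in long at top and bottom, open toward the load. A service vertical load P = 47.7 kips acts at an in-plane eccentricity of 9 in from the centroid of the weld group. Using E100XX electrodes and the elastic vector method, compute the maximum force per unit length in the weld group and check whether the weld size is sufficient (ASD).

f_max ≈ 6.89 kip/in; NOT adequate

E100XX → F_EXX = 100 ksi.
Total weld length L_w = 23 in. Treat welds as unit-width lines.
Centroid: x̄ = 2×6×3 / 23 = 1.565 in from the vertical weld.
Polar moment about centroid: J = I_x + I_y = [11³/12 + 2×6×5.5²] + [11×1.565² + 2(6³/12 + 6×1.435²)] = 561.6 in³.
Direct shear f_v = P/L_w = 47.7 / 23 = 2.074 kip/in (vertical).
Torsion M = P·e = 47.7 × 9 = 429.3 kip·in.
Critical point at (x, y) = (4.435, 5.5) from centroid. f_tx = M·y/J = 4.205 kip/in; f_ty = M·x/J = 3.39 kip/in.
Resultant f_max = √[f_tx² + (f_v + f_ty)²] = √[4.205² + (2.074 + 3.39)²] = 6.895 kip/in.
Capacity per unit length: r_n/Ω = (1/2.0) × 0.6 × 100 × (0.707 × 0.3125) = 6.628 kip/in.
6.895 > 6.628 → NOT adequate.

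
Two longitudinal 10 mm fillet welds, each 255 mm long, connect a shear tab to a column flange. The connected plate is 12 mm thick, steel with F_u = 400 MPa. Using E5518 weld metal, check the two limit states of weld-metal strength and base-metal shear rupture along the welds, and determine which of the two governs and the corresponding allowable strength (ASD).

E55XX → F_EXX = 550 MPa.
t_e = 0.707 × 10 = 7.07 mm; L = 510 mm.
Weld metal: R_n/Ω = (1/2.0) × 0.6 × 550 × 7.07 × 510 × 10⁻³ = 594.9 kN.
Base metal (shear rupture): R_n/Ω = (1/2.0) × 0.6 × 400 × 12 × 510 × 10⁻³ = 734.4 kN.
Governing: weld metal.

R_n/Ω ≈ 595 kN (weld metal governs)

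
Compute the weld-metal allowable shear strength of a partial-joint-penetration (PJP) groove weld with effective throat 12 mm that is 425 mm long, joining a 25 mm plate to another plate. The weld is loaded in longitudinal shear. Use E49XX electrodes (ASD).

R_n/Ω ≈ 750 kN

E49XX → F_EXX = 490 MPa.
Effective throat (given) t_e = 12 mm.
A_we = 12 × 425 = 5100 mm².
F_nw = 0.6 F_EXX = 294 MPa.
R_n/Ω = (294 × 5100) / 2.0 × 10⁻³ = 749.7 kN.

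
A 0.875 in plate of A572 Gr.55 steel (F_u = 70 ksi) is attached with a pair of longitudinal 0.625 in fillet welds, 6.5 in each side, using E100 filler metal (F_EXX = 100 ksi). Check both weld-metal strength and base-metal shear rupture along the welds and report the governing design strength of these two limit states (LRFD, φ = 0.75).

φR_n ≈ 258 kips (weld metal governs)

t_e = 0.707 × 0.625 = 0.4419 in; L = 13 in.
Weld metal: φR_n = 0.75 × 0.6 × 100 × 0.4419 × 13 = 258.5 kips.
Base metal (shear rupture): φR_n = 0.75 × 0.6 × 70 × 0.875 × 13 = 358.3 kips.
Governing: weld metal.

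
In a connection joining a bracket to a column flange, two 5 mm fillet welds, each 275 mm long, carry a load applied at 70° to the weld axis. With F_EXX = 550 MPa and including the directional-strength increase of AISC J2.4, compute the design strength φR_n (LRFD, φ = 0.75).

t_e = 0.707 × 5 = 3.535 mm; A_we = 3.535 × 550 = 1944 mm².
Directional factor: 1.0 + 0.5 sin^1.5(70°) = 1.455.
F_nw = 0.6 × 550 × 1.455 = 480.3 MPa.
φR_n = 0.75 × 480.3 × 1944 × 10⁻³ = 700.4 kN.

φR_n ≈ 700 kN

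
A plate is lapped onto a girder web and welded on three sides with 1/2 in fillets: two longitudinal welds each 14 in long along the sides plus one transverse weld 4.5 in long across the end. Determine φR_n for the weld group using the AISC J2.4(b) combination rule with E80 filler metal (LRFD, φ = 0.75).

E80XX → F_EXX = 80 ksi.
t_e = 0.707 × 0.5 = 0.3535 in.
R_nwl = 0.6 × 80 × 0.3535 × 28 = 475.1 kip (longitudinal, 2 welds).
R_nwt = 0.6 × 80 × 0.3535 × 4.5 = 76.36 kip (transverse, base value).
(i) R_nwl + R_nwt = 551.5 kip; (ii) 0.85 R_nwl + 1.5 R_nwt = 518.4 kip.
R_n = max = 551.5 kip [governs: (i)]; φR_n = 413.6 kip.

φR_n ≈ 414 kip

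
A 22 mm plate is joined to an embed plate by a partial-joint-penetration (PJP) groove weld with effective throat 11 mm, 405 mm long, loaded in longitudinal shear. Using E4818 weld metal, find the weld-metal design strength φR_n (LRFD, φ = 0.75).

φR_n ≈ 962 kN

E48XX → F_EXX = 480 MPa.
Effective throat (given) t_e = 11 mm.
A_we = 11 × 405 = 4455 mm².
F_nw = 0.6 F_EXX = 288 MPa.
φR_n = 0.75 × 288 × 4455 × 10⁻³ = 962.3 kN.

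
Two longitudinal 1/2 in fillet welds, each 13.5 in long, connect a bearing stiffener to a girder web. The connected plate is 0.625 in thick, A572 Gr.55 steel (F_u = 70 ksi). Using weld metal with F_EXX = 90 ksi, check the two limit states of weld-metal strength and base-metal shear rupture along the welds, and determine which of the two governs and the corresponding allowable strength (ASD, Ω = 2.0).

R_n/Ω ≈ 258 kip (weld metal governs)

t_e = 0.707 × 0.5 = 0.3535 in; L = 27 in.
Weld metal: R_n/Ω = (1/2.0) × 0.6 × 90 × 0.3535 × 27 = 257.7 kip.
Base metal (shear rupture): R_n/Ω = (1/2.0) × 0.6 × 70 × 0.625 × 27 = 354.4 kip.
Governing: weld metal.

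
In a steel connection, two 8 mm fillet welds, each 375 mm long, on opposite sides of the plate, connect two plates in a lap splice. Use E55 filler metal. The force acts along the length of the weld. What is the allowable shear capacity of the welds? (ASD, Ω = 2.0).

R_n/Ω ≈ 700 kN

E55XX → F_EXX = 550 MPa.
Effective throat t_e = 0.707 × 8 = 5.656 mm.
Total length L = 750 mm; A_we = 5.656 × 750 = 4242 mm².
F_nw = 0.6 F_EXX = 0.6 × 550 = 330 MPa.
R_n = 330 × 4242 × 10⁻³ = 1400 kN; R_n/Ω = 1400/2.0 = 699.9 kN.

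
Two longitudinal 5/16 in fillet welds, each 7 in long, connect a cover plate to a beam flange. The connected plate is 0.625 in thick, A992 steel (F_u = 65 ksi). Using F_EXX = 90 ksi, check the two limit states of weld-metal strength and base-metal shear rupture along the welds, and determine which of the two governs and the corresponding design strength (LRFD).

φR_n ≈ 125 kips (weld metal governs)

t_e = 0.707 × 0.3125 = 0.2209 in; L = 14 in.
Weld metal: φR_n = 0.75 × 0.6 × 90 × 0.2209 × 14 = 125.3 kips.
Base metal (shear rupture): φR_n = 0.75 × 0.6 × 65 × 0.625 × 14 = 255.9 kips.
Governing: weld metal.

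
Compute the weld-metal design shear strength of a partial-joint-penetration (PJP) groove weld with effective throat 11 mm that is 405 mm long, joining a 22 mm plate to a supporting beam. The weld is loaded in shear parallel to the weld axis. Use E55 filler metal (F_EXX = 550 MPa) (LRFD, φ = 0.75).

Effective throat (given) t_e = 11 mm.
A_we = 11 × 405 = 4455 mm².
F_nw = 0.6 F_EXX = 330 MPa.
φR_n = 0.75 × 330 × 4455 × 10⁻³ = 1103 kN.

φR_n ≈ 1100 kN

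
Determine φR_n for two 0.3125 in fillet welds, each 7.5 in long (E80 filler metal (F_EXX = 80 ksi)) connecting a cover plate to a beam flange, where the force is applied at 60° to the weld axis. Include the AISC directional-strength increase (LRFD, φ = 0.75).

t_e = 0.707 × 0.3125 = 0.2209 in; A_we = 0.2209 × 15 = 3.314 in².
Directional factor: 1.0 + 0.5 sin^1.5(60°) = 1.403.
F_nw = 0.6 × 80 × 1.403 = 67.34 ksi.
φR_n = 0.75 × 67.34 × 3.314 = 167.4 kips.

φR_n ≈ 167 kips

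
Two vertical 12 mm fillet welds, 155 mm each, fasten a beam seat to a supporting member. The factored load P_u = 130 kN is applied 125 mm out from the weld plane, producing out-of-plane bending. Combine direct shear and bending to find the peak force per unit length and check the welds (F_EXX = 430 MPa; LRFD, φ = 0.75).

f_max ≈ 2070 N/mm; NOT adequate

L_w = 2 × 155 = 310 mm; section modulus (unit throat) S = 2 × L²/6 = 8008 mm².
Direct shear f_v = P/L_w = 130×10³/310 = 419.4 N/mm.
Moment M = P × e = 130×10³ × 125 = 16250000 N·mm; bending f_b = M/S = 2029 N/mm.
f_max = √(f_v² + f_b²) = √(419.4² + 2029²) = 2072 N/mm.
φr_n = 0.75 × 0.6 × 430 × (0.707 × 12) = 1642 N/mm → NOT adequate.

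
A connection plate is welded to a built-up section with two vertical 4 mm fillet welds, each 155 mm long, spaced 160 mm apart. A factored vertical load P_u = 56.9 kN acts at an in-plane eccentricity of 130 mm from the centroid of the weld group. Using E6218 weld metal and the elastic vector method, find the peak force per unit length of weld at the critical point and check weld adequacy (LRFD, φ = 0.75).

E62XX → F_EXX = 620 MPa.
Total weld length L_w = 310 mm. Treat welds as unit-width lines.
Polar moment about centroid: J = 2[d³/12 + d(b/2)²] = 2[155³/12 + 155×80²] = 2605000 mm³.
Direct shear f_v = P/L_w = 56.9×10³ / 310 = 183.5 N/mm (vertical).
Torsion M = P·e = 56.9×10³ × 130 = 7397000 N·mm.
Critical point at (x, y) = (80, 77.5) from centroid. f_tx = M·y/J = 220.1 N/mm; f_ty = M·x/J = 227.2 N/mm.
Resultant f_max = √[f_tx² + (f_v + f_ty)²] = √[220.1² + (183.5 + 227.2)²] = 466 N/mm.
Capacity per unit length: φr_n = 0.75 × 0.6 × 620 × (0.707 × 4) = 789 N/mm.
466 ≤ 789 → adequate.

f_max ≈ 466 N/mm; adequate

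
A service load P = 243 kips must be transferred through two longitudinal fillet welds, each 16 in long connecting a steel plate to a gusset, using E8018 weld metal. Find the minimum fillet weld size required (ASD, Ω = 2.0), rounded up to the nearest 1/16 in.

E80XX → F_EXX = 80 ksi.
Total weld length L = 32 in.
Required throat t_e = P × Ω / (0.6 F_EXX × L) = 243 × 2.0 / (0.6 × 80 × 32) = 0.3164 in.
Required leg w = t_e / 0.707 = 0.4475 in → use 1/2 in.

w = 1/2 in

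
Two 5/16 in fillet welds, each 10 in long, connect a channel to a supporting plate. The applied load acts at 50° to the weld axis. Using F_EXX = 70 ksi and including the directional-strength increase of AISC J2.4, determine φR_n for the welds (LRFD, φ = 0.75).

t_e = 0.707 × 0.3125 = 0.2209 in; A_we = 0.2209 × 20 = 4.419 in².
Directional factor: 1.0 + 0.5 sin^1.5(50°) = 1.335.
F_nw = 0.6 × 70 × 1.335 = 56.08 ksi.
φR_n = 0.75 × 56.08 × 4.419 = 185.9 kips.

φR_n ≈ 186 kips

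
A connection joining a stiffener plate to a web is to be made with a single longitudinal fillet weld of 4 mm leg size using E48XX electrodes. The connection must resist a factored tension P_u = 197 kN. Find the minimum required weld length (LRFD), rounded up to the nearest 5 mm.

L = 325 mm

E48XX → F_EXX = 480 MPa.
Throat t_e = 0.707 × 4 = 2.828 mm.
φr_n = 0.75 × 0.6 × 480 × 2.828 × 10⁻³ = 0.6108 kN/mm.
L_req = P_u / φr_n = 197 / 0.6108 = 322.5 mm total.
Round up → use L = 325 mm.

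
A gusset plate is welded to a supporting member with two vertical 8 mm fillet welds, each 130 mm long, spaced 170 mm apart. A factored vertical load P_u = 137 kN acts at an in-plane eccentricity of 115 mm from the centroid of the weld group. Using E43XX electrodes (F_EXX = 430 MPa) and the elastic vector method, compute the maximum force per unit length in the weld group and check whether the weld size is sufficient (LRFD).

Total weld length L_w = 260 mm. Treat welds as unit-width lines.
Polar moment about centroid: J = 2[d³/12 + d(b/2)²] = 2[130³/12 + 130×85²] = 2245000 mm³.
Direct shear f_v = P/L_w = 137×10³ / 260 = 526.9 N/mm (vertical).
Torsion M = P·e = 137×10³ × 115 = 15755000 N·mm.
Critical point at (x, y) = (85, 65) from centroid. f_tx = M·y/J = 456.2 N/mm; f_ty = M·x/J = 596.6 N/mm.
Resultant f_max = √[f_tx² + (f_v + f_ty)²] = √[456.2² + (526.9 + 596.6)²] = 1213 N/mm.
Capacity per unit length: φr_n = 0.75 × 0.6 × 430 × (0.707 × 8) = 1094 N/mm.
1213 > 1094 → NOT adequate.

f_max ≈ 1210 N/mm; NOT adequate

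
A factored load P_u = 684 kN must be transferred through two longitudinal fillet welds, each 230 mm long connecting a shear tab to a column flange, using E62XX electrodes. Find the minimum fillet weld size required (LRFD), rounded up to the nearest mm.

E62XX → F_EXX = 620 MPa.
Total weld length L = 460 mm.
Required throat t_e = P_u / (φ × 0.6 F_EXX × L) = 684 / (0.75 × 0.6 × 620 × 460 × 10⁻³) = 5.33 mm.
Required leg w = t_e / 0.707 = 7.538 mm → use 8 mm.

w = 8 mm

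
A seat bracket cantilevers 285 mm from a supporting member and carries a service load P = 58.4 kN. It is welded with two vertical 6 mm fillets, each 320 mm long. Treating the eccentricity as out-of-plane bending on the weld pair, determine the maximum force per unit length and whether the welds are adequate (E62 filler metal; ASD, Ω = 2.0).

f_max ≈ 496 N/mm; adequate

E62XX → F_EXX = 620 MPa.
L_w = 2 × 320 = 640 mm; section modulus (unit throat) S = 2 × L²/6 = 34130 mm².
Direct shear f_v = P/L_w = 58.4×10³/640 = 91.25 N/mm.
Moment M = P × e = 58.4×10³ × 285 = 16644000 N·mm; bending f_b = M/S = 487.6 N/mm.
f_max = √(f_v² + f_b²) = √(91.25² + 487.6²) = 496.1 N/mm.
r_n/Ω = (1/2.0) × 0.6 × 620 × (0.707 × 6) = 789 N/mm → adequate.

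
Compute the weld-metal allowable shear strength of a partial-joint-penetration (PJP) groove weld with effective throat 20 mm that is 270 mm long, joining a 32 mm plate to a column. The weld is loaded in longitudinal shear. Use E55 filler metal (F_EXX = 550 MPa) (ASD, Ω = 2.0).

R_n/Ω ≈ 891 kN

Effective throat (given) t_e = 20 mm.
A_we = 20 × 270 = 5400 mm².
F_nw = 0.6 F_EXX = 330 MPa.
R_n/Ω = (330 × 5400) / 2.0 × 10⁻³ = 891 kN.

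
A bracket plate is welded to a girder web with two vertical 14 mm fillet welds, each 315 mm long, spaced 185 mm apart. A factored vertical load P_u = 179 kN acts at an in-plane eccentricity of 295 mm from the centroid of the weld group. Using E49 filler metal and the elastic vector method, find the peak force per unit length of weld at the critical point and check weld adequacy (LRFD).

E49XX → F_EXX = 490 MPa.
Total weld length L_w = 630 mm. Treat welds as unit-width lines.
Polar moment about centroid: J = 2[d³/12 + d(b/2)²] = 2[315³/12 + 315×92.5²] = 10600000 mm³.
Direct shear f_v = P/L_w = 179×10³ / 630 = 284.1 N/mm (vertical).
Torsion M = P·e = 179×10³ × 295 = 52805000 N·mm.
Critical point at (x, y) = (92.5, 157.5) from centroid. f_tx = M·y/J = 784.6 N/mm; f_ty = M·x/J = 460.8 N/mm.
Resultant f_max = √[f_tx² + (f_v + f_ty)²] = √[784.6² + (284.1 + 460.8)²] = 1082 N/mm.
Capacity per unit length: φr_n = 0.75 × 0.6 × 490 × (0.707 × 14) = 2183 N/mm.
1082 ≤ 2183 → adequate.

f_max ≈ 1080 N/mm; adequate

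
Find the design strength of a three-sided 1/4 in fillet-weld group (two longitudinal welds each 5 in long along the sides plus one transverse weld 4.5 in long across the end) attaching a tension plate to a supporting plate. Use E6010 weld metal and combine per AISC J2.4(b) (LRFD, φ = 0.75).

E60XX → F_EXX = 60 ksi.
t_e = 0.707 × 0.25 = 0.1767 in.
R_nwl = 0.6 × 60 × 0.1767 × 10 = 63.63 kips (longitudinal, 2 welds).
R_nwt = 0.6 × 60 × 0.1767 × 4.5 = 28.63 kips (transverse, base value).
(i) R_nwl + R_nwt = 92.26 kips; (ii) 0.85 R_nwl + 1.5 R_nwt = 97.04 kips.
R_n = max = 97.04 kips [governs: (ii)]; φR_n = 72.78 kips.

φR_n ≈ 72.8 kips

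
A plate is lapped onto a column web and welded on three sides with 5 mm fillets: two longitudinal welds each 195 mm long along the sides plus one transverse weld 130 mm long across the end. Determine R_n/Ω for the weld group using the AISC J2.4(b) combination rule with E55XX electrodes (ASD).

R_n/Ω ≈ 307 kN

E55XX → F_EXX = 550 MPa.
t_e = 0.707 × 5 = 3.535 mm.
R_nwl = 0.6 × 550 × 3.535 × 390 × 10⁻³ = 455 kN (longitudinal, 2 welds).
R_nwt = 0.6 × 550 × 3.535 × 130 × 10⁻³ = 151.7 kN (transverse, base value).
(i) R_nwl + R_nwt = 606.6 kN; (ii) 0.85 R_nwl + 1.5 R_nwt = 614.2 kN.
R_n = max = 614.2 kN [governs: (ii)]; R_n/Ω = 307.1 kN.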